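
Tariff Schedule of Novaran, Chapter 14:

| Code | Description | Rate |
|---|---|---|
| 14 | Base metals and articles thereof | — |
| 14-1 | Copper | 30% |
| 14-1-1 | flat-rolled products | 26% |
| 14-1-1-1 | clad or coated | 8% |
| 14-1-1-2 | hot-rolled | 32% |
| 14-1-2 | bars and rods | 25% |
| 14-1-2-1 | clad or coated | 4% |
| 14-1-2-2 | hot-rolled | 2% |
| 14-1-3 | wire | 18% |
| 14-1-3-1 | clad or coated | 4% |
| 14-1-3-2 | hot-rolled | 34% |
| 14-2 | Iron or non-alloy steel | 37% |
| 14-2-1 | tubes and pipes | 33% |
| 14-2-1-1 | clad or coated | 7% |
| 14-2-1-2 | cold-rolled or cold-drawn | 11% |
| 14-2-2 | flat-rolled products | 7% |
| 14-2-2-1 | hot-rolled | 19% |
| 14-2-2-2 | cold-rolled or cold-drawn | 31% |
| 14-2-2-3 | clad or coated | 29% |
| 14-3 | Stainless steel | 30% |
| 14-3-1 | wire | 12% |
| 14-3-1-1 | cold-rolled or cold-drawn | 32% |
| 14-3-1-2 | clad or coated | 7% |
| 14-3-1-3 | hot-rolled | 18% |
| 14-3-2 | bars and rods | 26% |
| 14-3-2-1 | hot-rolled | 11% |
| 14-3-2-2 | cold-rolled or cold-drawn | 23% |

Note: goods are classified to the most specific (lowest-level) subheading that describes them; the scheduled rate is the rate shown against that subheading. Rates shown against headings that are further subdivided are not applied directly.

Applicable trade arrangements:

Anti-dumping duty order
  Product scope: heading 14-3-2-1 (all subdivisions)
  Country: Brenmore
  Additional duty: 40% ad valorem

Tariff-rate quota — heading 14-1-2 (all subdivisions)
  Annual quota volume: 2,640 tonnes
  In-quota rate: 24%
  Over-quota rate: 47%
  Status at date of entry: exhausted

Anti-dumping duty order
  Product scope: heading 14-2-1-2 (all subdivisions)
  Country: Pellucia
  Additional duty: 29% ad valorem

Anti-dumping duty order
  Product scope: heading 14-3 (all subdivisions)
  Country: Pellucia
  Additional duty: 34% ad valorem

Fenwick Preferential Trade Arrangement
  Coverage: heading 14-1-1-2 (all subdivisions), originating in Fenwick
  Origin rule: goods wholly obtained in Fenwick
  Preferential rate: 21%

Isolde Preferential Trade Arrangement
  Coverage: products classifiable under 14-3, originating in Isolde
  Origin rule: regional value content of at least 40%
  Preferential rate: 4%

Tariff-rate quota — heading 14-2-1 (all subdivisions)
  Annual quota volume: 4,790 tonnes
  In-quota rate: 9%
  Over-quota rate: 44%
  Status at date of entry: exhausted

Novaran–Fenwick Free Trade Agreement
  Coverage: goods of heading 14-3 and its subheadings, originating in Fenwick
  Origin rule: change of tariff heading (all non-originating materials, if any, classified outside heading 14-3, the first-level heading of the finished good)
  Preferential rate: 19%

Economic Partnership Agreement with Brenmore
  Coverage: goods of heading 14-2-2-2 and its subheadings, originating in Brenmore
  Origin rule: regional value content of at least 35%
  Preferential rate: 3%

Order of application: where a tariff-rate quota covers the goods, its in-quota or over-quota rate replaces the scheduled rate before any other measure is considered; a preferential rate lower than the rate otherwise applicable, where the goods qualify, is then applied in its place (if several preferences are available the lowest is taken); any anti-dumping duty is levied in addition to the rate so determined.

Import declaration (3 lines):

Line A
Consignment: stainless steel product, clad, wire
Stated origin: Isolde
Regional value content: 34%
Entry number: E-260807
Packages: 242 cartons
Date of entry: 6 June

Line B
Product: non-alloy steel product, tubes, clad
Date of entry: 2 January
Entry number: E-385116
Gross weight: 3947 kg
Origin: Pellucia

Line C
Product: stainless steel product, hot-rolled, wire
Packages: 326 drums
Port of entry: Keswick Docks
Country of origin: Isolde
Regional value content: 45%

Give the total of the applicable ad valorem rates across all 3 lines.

55%

Line A: stainless steel → 14-3; wire → 14-3-1; clad → 14-3-1-2. Scheduled 7%. Isolde agreement on 14-3: RVC < 40%. → 7%.
Line B: non-alloy steel → 14-2; tubes → 14-2-1; clad → 14-2-1-1. Scheduled 7%. quota on 14-2-1 exhausted → over-quota 44%. → 44%.
Line C: stainless steel → 14-3; wire → 14-3-1; hot-rolled → 14-3-1-3. Scheduled 18%. Isolde agreement on 14-3: RVC ≥ 40% → 4% available; preferential 4%. → 4%.
Sum: 7% + 44% + 4% = 55%.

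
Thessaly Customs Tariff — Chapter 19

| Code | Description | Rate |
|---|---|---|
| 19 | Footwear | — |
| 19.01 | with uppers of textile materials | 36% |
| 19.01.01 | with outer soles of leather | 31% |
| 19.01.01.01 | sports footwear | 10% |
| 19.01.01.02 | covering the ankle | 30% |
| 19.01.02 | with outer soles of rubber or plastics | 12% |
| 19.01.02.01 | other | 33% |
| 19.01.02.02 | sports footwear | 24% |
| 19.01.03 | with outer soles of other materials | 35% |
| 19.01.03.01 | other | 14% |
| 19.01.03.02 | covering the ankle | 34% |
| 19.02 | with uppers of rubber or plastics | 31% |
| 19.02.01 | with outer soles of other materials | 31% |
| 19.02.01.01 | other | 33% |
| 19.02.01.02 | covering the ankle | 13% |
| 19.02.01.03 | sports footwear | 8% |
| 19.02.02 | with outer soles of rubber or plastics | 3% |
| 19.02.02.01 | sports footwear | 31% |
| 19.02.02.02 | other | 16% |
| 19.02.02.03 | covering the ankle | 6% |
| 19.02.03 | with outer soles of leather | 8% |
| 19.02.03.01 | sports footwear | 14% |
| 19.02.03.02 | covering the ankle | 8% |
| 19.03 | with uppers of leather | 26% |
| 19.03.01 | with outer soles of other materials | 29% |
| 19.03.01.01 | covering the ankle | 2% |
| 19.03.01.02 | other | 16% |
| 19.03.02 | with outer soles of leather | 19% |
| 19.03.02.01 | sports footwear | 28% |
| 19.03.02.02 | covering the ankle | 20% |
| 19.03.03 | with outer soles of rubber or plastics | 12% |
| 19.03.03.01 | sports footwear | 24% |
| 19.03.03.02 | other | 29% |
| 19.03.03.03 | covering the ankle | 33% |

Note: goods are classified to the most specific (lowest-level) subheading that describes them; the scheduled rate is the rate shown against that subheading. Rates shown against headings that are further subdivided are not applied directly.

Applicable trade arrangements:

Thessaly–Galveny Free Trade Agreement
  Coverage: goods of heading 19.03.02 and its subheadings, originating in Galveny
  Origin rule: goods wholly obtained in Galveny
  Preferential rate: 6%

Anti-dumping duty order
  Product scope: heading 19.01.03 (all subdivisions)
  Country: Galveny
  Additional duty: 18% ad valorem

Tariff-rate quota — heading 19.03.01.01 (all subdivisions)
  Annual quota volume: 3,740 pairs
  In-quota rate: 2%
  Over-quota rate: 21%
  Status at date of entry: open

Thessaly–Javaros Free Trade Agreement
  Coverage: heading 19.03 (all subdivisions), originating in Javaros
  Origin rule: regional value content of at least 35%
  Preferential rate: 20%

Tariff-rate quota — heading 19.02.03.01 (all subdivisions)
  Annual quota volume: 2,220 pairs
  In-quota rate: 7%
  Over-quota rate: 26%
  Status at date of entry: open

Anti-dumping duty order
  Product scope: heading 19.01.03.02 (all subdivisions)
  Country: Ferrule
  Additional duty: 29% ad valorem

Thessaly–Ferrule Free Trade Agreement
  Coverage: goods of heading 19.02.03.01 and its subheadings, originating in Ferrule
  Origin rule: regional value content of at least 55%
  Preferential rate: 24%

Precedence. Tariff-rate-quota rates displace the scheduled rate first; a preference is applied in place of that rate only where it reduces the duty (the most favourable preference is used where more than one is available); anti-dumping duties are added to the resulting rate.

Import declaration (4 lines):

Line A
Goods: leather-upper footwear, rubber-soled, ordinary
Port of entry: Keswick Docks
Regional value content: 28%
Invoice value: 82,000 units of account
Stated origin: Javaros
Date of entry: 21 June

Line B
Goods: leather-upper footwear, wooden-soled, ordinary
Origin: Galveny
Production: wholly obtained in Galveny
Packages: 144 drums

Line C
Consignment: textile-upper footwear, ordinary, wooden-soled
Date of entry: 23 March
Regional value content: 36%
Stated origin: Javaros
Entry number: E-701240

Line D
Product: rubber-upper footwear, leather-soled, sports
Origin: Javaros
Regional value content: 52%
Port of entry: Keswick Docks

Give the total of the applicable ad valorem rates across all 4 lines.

66%

Line A: leather-upper → 19.03; rubber-soled → 19.03.03; ordinary → 19.03.03.02. Scheduled 29%. Javaros agreement on 19.03: RVC < 35%. → 29%.
Line B: leather-upper → 19.03; wooden-soled → 19.03.01; ordinary → 19.03.01.02. Scheduled 16%. Galveny agreement on 19.03.02: 19.03.01.02 not covered. → 16%.
Line C: textile-upper → 19.01; wooden-soled → 19.01.03; ordinary → 19.01.03.01. Scheduled 14%. Javaros agreement on 19.03: 19.01.03.01 not covered. → 14%.
Line D: rubber-upper → 19.02; leather-soled → 19.02.03; sports → 19.02.03.01. Scheduled 14%. quota on 19.02.03.01 open → in-quota 7%; Javaros agreement on 19.03: 19.02.03.01 not covered. → 7%.
Sum: 29% + 16% + 14% + 7% = 66%.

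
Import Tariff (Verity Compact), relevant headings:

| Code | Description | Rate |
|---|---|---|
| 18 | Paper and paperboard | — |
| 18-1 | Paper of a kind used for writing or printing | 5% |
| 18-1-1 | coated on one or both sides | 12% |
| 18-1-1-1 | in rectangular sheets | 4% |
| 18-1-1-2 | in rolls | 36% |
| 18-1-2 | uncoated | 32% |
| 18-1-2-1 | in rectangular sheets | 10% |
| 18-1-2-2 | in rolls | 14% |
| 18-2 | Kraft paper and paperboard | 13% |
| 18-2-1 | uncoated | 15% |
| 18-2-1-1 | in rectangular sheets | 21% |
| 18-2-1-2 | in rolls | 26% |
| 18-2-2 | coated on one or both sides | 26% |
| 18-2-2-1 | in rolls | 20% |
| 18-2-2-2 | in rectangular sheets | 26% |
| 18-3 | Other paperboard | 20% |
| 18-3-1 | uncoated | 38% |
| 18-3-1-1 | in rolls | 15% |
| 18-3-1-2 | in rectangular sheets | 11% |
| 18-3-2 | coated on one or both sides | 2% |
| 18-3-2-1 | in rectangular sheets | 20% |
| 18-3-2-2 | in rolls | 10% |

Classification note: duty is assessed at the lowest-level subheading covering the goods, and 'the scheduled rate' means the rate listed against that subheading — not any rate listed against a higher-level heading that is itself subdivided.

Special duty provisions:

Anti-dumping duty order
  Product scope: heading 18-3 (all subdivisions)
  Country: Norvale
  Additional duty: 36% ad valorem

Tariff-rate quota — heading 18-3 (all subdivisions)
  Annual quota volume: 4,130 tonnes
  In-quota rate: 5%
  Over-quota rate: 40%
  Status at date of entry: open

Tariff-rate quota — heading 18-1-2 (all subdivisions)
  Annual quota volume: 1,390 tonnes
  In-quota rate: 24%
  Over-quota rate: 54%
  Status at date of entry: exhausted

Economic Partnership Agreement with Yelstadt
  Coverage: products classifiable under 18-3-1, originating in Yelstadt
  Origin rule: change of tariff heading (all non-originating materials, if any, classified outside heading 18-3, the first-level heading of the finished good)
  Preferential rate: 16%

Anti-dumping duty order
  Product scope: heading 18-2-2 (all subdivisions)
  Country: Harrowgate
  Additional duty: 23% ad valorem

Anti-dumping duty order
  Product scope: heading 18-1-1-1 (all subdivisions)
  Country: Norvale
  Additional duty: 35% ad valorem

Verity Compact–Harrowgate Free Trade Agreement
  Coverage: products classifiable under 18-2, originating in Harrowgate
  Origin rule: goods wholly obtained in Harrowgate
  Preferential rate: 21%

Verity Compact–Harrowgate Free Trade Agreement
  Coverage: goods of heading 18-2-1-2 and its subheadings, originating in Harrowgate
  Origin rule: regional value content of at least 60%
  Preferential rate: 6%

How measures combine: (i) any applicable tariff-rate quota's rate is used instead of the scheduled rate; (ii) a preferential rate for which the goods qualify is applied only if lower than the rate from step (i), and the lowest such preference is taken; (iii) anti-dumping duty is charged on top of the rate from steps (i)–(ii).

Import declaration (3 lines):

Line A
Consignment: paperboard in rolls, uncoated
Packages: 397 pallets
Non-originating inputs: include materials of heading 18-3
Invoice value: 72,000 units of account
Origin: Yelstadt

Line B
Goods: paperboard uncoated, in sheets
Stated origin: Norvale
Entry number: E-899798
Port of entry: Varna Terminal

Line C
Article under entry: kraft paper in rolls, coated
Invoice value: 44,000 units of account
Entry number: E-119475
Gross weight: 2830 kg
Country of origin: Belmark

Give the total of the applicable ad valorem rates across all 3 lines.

66%

Line A: paperboard → 18-3; uncoated → 18-3-1; in rolls → 18-3-1-1. Scheduled 15%. quota on 18-3 open → in-quota 5%; Yelstadt agreement on 18-3-1: CTH not met. → 5%.
Line B: paperboard → 18-3; uncoated → 18-3-1; in sheets → 18-3-1-2. Scheduled 11%. quota on 18-3 open → in-quota 5%; anti-dumping (Norvale, 18-3): +36%; total 5% + 36% = 41%. → 41%.
Line C: kraft paper → 18-2; coated → 18-2-2; in rolls → 18-2-2-1. Scheduled 20%. No special measure applies. → 20%.
Sum: 5% + 41% + 20% = 66%.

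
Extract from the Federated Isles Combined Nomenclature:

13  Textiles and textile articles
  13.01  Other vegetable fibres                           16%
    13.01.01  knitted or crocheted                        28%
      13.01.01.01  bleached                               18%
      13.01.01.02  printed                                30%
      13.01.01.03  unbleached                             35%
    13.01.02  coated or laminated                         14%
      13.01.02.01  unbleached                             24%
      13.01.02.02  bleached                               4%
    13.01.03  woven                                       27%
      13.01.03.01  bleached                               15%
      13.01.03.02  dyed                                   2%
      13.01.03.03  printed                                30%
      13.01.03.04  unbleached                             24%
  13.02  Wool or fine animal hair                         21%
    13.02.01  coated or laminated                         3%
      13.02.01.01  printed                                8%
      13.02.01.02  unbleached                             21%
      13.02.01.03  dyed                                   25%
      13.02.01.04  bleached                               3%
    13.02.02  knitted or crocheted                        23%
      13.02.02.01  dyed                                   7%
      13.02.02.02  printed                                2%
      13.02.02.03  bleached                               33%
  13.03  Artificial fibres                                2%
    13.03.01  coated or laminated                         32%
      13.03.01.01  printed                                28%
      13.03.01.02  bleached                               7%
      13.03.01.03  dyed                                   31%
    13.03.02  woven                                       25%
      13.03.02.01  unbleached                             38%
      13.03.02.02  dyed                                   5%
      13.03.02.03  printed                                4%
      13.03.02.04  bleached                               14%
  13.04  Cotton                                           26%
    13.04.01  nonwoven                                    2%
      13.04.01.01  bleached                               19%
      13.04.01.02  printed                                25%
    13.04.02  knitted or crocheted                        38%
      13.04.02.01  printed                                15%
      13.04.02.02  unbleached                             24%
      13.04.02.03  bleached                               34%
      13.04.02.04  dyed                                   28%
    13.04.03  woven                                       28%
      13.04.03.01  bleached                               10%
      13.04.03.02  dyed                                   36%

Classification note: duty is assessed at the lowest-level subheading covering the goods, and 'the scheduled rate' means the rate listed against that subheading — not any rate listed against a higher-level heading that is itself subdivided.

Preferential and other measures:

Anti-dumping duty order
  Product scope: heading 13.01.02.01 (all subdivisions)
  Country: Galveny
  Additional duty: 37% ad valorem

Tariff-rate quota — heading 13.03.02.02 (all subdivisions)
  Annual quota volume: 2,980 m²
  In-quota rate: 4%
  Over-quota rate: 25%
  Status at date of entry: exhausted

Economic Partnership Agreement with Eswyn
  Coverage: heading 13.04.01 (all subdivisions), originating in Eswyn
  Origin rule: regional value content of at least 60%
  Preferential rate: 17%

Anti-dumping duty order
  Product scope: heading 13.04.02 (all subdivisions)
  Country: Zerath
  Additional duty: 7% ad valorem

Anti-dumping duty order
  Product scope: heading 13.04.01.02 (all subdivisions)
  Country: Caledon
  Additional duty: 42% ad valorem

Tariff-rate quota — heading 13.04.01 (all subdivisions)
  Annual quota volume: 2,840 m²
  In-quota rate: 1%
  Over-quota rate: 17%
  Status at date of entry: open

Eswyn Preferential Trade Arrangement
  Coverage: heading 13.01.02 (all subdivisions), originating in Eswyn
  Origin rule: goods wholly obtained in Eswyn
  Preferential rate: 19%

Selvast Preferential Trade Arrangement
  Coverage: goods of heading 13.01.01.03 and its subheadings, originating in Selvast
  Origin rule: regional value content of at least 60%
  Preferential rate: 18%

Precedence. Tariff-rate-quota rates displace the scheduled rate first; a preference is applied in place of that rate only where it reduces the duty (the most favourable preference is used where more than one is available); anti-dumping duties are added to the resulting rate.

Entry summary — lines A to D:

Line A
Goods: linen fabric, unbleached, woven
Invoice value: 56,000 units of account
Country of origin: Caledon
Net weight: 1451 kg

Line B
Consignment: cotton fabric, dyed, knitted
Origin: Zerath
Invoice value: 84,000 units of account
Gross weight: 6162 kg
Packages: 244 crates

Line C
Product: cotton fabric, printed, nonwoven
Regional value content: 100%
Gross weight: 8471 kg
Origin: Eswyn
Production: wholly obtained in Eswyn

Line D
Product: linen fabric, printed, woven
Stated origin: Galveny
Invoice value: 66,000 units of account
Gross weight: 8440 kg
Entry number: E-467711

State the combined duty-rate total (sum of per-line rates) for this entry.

90%

Line A: linen → 13.01; woven → 13.01.03; unbleached → 13.01.03.04. Scheduled 24%. No special measure applies. → 24%.
Line B: cotton → 13.04; knitted → 13.04.02; dyed → 13.04.02.04. Scheduled 28%. anti-dumping (Zerath, 13.04.02): +7%; total 28% + 7% = 35%. → 35%.
Line C: cotton → 13.04; nonwoven → 13.04.01; printed → 13.04.01.02. Scheduled 25%. quota on 13.04.01 open → in-quota 1%; Eswyn agreement on 13.04.01: RVC ≥ 60% → 17% available; Eswyn agreement on 13.01.02: 13.04.01.02 not covered; preference 17% not lower than 1% → no reduction. → 1%.
Line D: linen → 13.01; woven → 13.01.03; printed → 13.01.03.03. Scheduled 30%. No special measure applies. → 30%.
Sum: 24% + 35% + 1% + 30% = 90%.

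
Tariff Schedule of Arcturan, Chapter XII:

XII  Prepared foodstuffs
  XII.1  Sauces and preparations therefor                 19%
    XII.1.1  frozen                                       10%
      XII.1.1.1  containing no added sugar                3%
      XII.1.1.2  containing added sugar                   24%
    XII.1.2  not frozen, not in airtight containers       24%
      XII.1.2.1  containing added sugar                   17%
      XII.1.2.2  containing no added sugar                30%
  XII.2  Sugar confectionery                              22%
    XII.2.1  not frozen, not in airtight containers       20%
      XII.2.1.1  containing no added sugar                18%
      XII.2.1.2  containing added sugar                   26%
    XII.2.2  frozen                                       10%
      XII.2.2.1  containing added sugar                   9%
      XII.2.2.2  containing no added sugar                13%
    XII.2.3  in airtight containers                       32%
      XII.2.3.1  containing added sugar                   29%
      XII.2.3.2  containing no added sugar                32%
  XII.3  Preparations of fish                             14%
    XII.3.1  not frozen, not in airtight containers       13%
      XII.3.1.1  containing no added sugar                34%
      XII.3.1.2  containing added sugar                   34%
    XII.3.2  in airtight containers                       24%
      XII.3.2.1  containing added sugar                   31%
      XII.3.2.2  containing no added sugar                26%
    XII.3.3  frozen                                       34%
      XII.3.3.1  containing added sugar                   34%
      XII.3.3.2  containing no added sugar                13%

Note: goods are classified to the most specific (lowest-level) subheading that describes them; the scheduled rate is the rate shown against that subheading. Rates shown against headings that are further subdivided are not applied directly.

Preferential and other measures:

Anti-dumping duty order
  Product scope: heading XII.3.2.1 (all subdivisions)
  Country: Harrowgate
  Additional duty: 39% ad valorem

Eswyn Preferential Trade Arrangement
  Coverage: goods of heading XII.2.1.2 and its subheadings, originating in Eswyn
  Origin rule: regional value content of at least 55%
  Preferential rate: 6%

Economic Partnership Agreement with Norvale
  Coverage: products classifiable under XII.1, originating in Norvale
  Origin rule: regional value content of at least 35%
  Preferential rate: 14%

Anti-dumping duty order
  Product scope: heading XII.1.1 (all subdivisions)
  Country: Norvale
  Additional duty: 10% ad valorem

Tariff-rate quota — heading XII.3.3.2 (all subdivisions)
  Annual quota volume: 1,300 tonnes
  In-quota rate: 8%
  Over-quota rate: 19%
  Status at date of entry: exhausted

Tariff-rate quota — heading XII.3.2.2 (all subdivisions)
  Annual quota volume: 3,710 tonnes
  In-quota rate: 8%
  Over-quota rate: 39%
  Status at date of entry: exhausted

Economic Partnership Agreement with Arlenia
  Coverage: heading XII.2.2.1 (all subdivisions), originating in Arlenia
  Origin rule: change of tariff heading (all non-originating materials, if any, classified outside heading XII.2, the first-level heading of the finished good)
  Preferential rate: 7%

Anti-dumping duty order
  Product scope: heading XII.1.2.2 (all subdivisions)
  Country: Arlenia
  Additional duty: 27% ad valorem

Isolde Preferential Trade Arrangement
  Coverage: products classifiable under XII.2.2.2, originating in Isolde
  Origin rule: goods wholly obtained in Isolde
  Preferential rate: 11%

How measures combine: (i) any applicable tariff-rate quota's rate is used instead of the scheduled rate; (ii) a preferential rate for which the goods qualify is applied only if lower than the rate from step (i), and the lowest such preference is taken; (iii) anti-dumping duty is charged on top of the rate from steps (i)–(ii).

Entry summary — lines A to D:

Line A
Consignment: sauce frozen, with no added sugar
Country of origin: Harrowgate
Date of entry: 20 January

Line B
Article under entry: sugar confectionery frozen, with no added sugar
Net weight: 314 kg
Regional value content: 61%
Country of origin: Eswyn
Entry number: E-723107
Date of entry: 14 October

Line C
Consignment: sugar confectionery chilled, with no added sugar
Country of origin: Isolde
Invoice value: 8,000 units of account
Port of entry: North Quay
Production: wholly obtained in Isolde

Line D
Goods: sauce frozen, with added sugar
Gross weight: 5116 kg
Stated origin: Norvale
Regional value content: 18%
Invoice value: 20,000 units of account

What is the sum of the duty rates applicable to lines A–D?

68%

Line A: sauce → XII.1; frozen → XII.1.1; with no added sugar → XII.1.1.1. Scheduled 3%. No special measure applies. → 3%.
Line B: sugar confectionery → XII.2; frozen → XII.2.2; with no added sugar → XII.2.2.2. Scheduled 13%. Eswyn agreement on XII.2.1.2: XII.2.2.2 not covered. → 13%.
Line C: sugar confectionery → XII.2; chilled → XII.2.1; with no added sugar → XII.2.1.1. Scheduled 18%. Isolde agreement on XII.2.2.2: XII.2.1.1 not covered. → 18%.
Line D: sauce → XII.1; frozen → XII.1.1; with added sugar → XII.1.1.2. Scheduled 24%. Norvale agreement on XII.1: RVC < 35%; anti-dumping (Norvale, XII.1.1): +10%; total 24% + 10% = 34%. → 34%.
Sum: 3% + 13% + 18% + 34% = 68%.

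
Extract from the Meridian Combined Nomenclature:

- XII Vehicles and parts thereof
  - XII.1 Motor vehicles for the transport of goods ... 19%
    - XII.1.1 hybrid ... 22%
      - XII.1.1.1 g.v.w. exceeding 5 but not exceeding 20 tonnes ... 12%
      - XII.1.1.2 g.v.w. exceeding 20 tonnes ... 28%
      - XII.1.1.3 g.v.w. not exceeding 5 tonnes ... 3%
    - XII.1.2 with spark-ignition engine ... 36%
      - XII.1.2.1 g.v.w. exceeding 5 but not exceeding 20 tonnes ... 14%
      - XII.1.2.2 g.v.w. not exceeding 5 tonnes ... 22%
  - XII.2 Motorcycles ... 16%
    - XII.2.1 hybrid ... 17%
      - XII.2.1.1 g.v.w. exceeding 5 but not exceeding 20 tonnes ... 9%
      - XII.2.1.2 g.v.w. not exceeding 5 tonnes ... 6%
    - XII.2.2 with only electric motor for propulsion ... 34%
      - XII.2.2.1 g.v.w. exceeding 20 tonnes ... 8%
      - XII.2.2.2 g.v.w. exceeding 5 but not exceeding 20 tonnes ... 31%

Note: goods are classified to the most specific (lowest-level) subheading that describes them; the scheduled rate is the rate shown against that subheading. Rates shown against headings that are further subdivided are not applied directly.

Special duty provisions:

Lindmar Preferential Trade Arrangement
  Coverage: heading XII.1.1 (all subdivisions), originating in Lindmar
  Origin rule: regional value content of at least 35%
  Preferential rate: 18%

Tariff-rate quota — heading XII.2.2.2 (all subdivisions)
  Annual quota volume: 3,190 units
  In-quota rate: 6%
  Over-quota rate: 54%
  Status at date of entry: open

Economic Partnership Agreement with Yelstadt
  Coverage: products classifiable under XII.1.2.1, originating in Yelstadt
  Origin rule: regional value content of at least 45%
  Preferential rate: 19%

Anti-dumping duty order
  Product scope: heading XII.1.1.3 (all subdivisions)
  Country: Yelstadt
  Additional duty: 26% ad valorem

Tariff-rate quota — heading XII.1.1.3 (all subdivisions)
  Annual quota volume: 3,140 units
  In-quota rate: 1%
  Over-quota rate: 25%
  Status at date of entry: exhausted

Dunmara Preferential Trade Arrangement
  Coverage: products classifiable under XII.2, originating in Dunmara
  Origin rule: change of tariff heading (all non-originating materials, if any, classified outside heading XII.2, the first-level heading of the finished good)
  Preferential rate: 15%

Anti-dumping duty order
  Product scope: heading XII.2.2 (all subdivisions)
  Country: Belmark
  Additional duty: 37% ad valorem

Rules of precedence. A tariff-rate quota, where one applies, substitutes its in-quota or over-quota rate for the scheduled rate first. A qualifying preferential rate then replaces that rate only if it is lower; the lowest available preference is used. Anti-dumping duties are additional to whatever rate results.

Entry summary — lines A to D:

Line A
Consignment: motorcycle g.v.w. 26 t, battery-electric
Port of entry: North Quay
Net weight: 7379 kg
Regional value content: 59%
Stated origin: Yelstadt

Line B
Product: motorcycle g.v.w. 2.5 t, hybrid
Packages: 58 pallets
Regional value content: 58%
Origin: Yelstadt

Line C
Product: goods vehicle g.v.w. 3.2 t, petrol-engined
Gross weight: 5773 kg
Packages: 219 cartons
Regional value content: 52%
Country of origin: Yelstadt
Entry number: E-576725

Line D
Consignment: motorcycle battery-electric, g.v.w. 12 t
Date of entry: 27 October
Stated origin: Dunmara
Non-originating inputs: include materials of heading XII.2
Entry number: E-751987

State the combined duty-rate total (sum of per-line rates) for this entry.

42%

Line A: motorcycle → XII.2; battery-electric → XII.2.2; g.v.w. 26 t → XII.2.2.1. Scheduled 8%. Yelstadt agreement on XII.1.2.1: XII.2.2.1 not covered. → 8%.
Line B: motorcycle → XII.2; hybrid → XII.2.1; g.v.w. 2.5 t → XII.2.1.2. Scheduled 6%. Yelstadt agreement on XII.1.2.1: XII.2.1.2 not covered. → 6%.
Line C: goods vehicle → XII.1; petrol-engined → XII.1.2; g.v.w. 3.2 t → XII.1.2.2. Scheduled 22%. Yelstadt agreement on XII.1.2.1: XII.1.2.2 not covered. → 22%.
Line D: motorcycle → XII.2; battery-electric → XII.2.2; g.v.w. 12 t → XII.2.2.2. Scheduled 31%. quota on XII.2.2.2 open → in-quota 6%; Dunmara agreement on XII.2: CTH not met. → 6%.
Sum: 8% + 6% + 22% + 6% = 42%.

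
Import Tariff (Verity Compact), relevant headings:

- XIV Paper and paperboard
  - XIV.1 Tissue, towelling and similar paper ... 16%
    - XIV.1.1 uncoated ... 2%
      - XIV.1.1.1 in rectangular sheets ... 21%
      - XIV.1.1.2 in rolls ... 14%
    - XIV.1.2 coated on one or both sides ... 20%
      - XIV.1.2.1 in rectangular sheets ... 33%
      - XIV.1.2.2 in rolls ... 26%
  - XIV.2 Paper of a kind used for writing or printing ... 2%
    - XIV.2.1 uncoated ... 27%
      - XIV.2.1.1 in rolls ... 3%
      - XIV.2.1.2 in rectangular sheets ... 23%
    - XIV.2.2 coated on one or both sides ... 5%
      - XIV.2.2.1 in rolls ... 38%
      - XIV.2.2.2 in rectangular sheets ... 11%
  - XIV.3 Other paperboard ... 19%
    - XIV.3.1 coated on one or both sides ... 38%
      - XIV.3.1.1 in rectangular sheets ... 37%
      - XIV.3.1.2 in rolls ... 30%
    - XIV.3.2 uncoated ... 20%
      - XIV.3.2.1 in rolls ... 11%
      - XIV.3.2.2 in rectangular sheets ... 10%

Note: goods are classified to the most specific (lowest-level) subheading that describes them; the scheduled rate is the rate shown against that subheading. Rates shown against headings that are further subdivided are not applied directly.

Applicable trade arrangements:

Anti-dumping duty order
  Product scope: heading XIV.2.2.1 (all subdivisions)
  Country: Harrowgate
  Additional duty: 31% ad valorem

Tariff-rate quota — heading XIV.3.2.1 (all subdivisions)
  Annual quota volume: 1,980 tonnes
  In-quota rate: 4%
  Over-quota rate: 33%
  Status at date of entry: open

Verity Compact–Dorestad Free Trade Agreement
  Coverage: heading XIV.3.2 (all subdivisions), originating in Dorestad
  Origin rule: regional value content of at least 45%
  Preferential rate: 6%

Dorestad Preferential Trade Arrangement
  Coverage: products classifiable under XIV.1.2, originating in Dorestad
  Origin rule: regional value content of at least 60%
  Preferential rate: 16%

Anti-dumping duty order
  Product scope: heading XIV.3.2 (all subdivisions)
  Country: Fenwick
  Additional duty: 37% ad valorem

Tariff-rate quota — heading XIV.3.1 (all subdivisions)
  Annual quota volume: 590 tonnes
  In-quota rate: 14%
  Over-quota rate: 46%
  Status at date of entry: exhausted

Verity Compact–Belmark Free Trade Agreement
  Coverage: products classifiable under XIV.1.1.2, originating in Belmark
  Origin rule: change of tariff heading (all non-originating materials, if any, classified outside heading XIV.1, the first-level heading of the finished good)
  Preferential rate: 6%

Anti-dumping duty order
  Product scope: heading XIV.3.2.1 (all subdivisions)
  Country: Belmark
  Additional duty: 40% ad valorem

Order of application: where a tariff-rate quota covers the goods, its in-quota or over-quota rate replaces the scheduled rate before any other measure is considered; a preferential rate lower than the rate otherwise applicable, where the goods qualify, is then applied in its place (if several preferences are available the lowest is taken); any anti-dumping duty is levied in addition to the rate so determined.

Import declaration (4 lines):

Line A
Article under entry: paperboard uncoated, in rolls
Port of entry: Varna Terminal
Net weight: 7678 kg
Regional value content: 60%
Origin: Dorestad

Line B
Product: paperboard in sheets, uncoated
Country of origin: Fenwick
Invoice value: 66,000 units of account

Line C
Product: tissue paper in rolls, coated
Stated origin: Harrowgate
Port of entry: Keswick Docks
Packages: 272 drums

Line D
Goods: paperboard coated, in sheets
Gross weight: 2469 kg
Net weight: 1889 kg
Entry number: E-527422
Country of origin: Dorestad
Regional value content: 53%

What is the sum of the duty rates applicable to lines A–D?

Line A: paperboard → XIV.3; uncoated → XIV.3.2; in rolls → XIV.3.2.1. Scheduled 11%. quota on XIV.3.2.1 open → in-quota 4%; Dorestad agreement on XIV.3.2: RVC ≥ 45% → 6% available; Dorestad agreement on XIV.1.2: XIV.3.2.1 not covered; preference 6% not lower than 4% → no reduction. → 4%.
Line B: paperboard → XIV.3; uncoated → XIV.3.2; in sheets → XIV.3.2.2. Scheduled 10%. anti-dumping (Fenwick, XIV.3.2): +37%; total 10% + 37% = 47%. → 47%.
Line C: tissue paper → XIV.1; coated → XIV.1.2; in rolls → XIV.1.2.2. Scheduled 26%. No special measure applies. → 26%.
Line D: paperboard → XIV.3; coated → XIV.3.1; in sheets → XIV.3.1.1. Scheduled 37%. quota on XIV.3.1 exhausted → over-quota 46%; Dorestad agreement on XIV.3.2: XIV.3.1.1 not covered; Dorestad agreement on XIV.1.2: XIV.3.1.1 not covered. → 46%.
Sum: 4% + 47% + 26% + 46% = 123%.

123%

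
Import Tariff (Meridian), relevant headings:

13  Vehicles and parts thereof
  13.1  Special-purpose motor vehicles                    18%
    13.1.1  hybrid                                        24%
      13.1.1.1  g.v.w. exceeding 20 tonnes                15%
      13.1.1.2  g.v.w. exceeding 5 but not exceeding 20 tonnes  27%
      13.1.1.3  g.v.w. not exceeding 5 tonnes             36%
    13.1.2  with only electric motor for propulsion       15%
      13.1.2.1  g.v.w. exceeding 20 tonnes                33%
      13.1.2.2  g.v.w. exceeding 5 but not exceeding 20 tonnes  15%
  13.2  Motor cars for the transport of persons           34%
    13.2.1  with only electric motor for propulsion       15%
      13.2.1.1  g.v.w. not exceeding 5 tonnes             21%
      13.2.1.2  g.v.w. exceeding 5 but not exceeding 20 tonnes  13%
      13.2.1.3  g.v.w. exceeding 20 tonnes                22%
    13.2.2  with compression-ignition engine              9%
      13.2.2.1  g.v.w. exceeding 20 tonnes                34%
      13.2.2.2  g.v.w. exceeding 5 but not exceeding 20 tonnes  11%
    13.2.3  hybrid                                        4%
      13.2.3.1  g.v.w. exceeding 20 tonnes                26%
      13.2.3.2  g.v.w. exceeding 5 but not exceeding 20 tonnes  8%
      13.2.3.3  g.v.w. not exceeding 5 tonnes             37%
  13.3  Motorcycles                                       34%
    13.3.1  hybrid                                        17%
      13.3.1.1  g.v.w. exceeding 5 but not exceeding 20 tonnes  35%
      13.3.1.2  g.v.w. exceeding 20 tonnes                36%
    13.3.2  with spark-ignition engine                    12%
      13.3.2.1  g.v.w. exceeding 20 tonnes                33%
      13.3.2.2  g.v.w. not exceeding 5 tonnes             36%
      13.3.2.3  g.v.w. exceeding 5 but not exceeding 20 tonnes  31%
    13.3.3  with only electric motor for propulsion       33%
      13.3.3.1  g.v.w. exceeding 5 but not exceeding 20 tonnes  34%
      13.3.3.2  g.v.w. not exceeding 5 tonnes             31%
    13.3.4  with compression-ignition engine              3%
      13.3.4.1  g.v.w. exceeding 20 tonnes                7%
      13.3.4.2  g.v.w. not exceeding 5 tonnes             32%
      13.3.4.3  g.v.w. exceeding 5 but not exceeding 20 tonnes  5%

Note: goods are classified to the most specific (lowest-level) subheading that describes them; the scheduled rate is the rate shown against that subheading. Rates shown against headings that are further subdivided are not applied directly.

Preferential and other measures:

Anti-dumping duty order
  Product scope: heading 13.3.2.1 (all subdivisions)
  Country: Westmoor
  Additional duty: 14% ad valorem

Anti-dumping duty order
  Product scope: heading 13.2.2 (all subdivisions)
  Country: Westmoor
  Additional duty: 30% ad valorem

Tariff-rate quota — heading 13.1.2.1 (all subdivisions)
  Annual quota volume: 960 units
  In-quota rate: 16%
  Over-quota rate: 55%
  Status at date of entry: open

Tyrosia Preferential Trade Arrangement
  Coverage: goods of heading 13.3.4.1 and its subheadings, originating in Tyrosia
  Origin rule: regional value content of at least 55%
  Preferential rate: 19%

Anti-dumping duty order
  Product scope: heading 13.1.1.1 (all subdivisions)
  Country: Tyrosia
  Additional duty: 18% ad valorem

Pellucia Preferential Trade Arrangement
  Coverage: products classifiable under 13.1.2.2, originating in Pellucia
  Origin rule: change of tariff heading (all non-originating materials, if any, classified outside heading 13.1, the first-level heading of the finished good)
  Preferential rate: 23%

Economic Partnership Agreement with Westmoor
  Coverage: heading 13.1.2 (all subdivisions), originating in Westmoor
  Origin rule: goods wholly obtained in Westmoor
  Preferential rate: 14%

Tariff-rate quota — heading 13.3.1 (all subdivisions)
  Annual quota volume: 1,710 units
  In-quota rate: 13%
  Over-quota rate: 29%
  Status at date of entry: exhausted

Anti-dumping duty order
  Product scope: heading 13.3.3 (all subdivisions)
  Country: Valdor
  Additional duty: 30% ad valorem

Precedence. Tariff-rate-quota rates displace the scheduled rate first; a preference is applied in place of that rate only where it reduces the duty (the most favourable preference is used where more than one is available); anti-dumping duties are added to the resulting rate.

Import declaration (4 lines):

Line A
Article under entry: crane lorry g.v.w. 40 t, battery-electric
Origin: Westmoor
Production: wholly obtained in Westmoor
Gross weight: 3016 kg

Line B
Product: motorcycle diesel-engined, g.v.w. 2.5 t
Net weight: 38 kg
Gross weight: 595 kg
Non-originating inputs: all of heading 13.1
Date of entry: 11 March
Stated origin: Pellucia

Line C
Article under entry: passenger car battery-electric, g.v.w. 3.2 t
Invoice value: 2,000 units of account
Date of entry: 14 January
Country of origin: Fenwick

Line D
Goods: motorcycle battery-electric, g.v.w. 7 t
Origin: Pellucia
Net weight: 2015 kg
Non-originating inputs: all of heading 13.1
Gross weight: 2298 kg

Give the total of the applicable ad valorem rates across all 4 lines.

101%

Line A: crane lorry → 13.1; battery-electric → 13.1.2; g.v.w. 40 t → 13.1.2.1. Scheduled 33%. quota on 13.1.2.1 open → in-quota 16%; Westmoor agreement on 13.1.2: wholly obtained → 14% available; preferential 14%. → 14%.
Line B: motorcycle → 13.3; diesel-engined → 13.3.4; g.v.w. 2.5 t → 13.3.4.2. Scheduled 32%. Pellucia agreement on 13.1.2.2: 13.3.4.2 not covered. → 32%.
Line C: passenger car → 13.2; battery-electric → 13.2.1; g.v.w. 3.2 t → 13.2.1.1. Scheduled 21%. No special measure applies. → 21%.
Line D: motorcycle → 13.3; battery-electric → 13.3.3; g.v.w. 7 t → 13.3.3.1. Scheduled 34%. Pellucia agreement on 13.1.2.2: 13.3.3.1 not covered. → 34%.
Sum: 14% + 32% + 21% + 34% = 101%.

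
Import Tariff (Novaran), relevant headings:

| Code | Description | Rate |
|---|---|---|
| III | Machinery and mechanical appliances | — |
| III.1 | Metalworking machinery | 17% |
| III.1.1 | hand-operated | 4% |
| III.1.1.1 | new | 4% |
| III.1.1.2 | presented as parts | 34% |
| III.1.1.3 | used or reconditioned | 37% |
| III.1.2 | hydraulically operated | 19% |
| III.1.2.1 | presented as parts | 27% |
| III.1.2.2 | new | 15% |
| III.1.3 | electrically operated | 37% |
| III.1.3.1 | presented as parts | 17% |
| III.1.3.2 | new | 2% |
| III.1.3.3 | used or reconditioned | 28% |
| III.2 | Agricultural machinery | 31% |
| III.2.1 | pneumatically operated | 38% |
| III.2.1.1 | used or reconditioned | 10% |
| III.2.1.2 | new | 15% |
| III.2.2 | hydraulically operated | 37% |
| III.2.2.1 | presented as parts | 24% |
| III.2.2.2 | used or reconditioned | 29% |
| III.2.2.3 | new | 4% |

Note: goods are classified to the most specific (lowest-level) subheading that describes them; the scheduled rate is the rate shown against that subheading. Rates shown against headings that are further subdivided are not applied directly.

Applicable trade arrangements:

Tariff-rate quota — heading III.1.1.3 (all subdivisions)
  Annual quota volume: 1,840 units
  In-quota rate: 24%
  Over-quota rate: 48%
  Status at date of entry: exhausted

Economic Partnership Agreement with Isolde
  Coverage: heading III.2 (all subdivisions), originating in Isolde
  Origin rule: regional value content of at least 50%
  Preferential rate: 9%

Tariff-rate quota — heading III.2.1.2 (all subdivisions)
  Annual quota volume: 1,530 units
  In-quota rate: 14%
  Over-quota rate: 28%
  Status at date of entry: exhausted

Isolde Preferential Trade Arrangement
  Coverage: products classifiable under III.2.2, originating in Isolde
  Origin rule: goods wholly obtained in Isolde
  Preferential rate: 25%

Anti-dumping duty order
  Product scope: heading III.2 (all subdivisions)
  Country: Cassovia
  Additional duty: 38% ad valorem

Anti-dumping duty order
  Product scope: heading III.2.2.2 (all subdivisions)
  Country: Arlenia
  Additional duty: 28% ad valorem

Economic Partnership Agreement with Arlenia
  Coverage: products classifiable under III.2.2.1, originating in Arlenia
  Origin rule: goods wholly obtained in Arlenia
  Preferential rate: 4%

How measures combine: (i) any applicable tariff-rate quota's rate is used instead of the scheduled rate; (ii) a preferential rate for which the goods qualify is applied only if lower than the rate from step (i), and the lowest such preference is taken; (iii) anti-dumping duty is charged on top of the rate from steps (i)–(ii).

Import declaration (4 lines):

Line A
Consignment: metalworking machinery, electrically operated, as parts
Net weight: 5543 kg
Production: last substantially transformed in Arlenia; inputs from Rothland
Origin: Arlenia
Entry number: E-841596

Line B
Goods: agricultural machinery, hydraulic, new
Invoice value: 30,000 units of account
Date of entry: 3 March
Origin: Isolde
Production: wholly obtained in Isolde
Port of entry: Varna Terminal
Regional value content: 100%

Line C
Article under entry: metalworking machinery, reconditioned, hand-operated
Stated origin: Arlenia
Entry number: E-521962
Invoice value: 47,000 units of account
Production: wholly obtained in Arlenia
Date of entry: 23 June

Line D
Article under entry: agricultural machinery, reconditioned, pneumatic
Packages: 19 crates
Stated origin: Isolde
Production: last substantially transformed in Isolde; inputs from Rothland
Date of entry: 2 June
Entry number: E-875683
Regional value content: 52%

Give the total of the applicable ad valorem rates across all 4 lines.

Line A: metalworking → III.1; electrically operated → III.1.3; as parts → III.1.3.1. Scheduled 17%. Arlenia agreement on III.2.2.1: III.1.3.1 not covered. → 17%.
Line B: agricultural → III.2; hydraulic → III.2.2; new → III.2.2.3. Scheduled 4%. Isolde agreement on III.2: RVC ≥ 50% → 9% available; Isolde agreement on III.2.2: wholly obtained → 25% available; preference 9% not lower than 4% → no reduction. → 4%.
Line C: metalworking → III.1; hand-operated → III.1.1; reconditioned → III.1.1.3. Scheduled 37%. quota on III.1.1.3 exhausted → over-quota 48%; Arlenia agreement on III.2.2.1: III.1.1.3 not covered. → 48%.
Line D: agricultural → III.2; pneumatic → III.2.1; reconditioned → III.2.1.1. Scheduled 10%. Isolde agreement on III.2: RVC ≥ 50% → 9% available; Isolde agreement on III.2.2: III.2.1.1 not covered; preferential 9%. → 9%.
Sum: 17% + 4% + 48% + 9% = 78%.

78%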